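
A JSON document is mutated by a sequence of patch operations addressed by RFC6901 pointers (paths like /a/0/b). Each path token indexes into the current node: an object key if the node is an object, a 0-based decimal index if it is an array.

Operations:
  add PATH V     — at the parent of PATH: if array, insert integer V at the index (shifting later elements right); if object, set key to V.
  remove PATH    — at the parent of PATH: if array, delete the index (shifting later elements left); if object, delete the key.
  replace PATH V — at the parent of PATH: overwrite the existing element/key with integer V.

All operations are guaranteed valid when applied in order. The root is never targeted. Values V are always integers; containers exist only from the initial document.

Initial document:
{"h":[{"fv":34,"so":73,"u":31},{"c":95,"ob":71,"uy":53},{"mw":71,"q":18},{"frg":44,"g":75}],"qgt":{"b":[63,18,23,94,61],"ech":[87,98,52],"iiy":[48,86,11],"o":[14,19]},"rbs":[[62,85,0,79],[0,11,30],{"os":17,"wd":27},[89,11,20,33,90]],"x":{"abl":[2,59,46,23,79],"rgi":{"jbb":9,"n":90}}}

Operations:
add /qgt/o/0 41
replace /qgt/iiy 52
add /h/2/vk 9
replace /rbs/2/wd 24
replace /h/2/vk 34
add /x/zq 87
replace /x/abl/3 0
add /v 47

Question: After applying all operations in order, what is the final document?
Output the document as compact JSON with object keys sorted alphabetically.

After op 1 (add /qgt/o/0 41): {"h":[{"fv":34,"so":73,"u":31},{"c":95,"ob":71,"uy":53},{"mw":71,"q":18},{"frg":44,"g":75}],"qgt":{"b":[63,18,23,94,61],"ech":[87,98,52],"iiy":[48,86,11],"o":[41,14,19]},"rbs":[[62,85,0,79],[0,11,30],{"os":17,"wd":27},[89,11,20,33,90]],"x":{"abl":[2,59,46,23,79],"rgi":{"jbb":9,"n":90}}}
After op 2 (replace /qgt/iiy 52): {"h":[{"fv":34,"so":73,"u":31},{"c":95,"ob":71,"uy":53},{"mw":71,"q":18},{"frg":44,"g":75}],"qgt":{"b":[63,18,23,94,61],"ech":[87,98,52],"iiy":52,"o":[41,14,19]},"rbs":[[62,85,0,79],[0,11,30],{"os":17,"wd":27},[89,11,20,33,90]],"x":{"abl":[2,59,46,23,79],"rgi":{"jbb":9,"n":90}}}
After op 3 (add /h/2/vk 9): {"h":[{"fv":34,"so":73,"u":31},{"c":95,"ob":71,"uy":53},{"mw":71,"q":18,"vk":9},{"frg":44,"g":75}],"qgt":{"b":[63,18,23,94,61],"ech":[87,98,52],"iiy":52,"o":[41,14,19]},"rbs":[[62,85,0,79],[0,11,30],{"os":17,"wd":27},[89,11,20,33,90]],"x":{"abl":[2,59,46,23,79],"rgi":{"jbb":9,"n":90}}}
After op 4 (replace /rbs/2/wd 24): {"h":[{"fv":34,"so":73,"u":31},{"c":95,"ob":71,"uy":53},{"mw":71,"q":18,"vk":9},{"frg":44,"g":75}],"qgt":{"b":[63,18,23,94,61],"ech":[87,98,52],"iiy":52,"o":[41,14,19]},"rbs":[[62,85,0,79],[0,11,30],{"os":17,"wd":24},[89,11,20,33,90]],"x":{"abl":[2,59,46,23,79],"rgi":{"jbb":9,"n":90}}}
After op 5 (replace /h/2/vk 34): {"h":[{"fv":34,"so":73,"u":31},{"c":95,"ob":71,"uy":53},{"mw":71,"q":18,"vk":34},{"frg":44,"g":75}],"qgt":{"b":[63,18,23,94,61],"ech":[87,98,52],"iiy":52,"o":[41,14,19]},"rbs":[[62,85,0,79],[0,11,30],{"os":17,"wd":24},[89,11,20,33,90]],"x":{"abl":[2,59,46,23,79],"rgi":{"jbb":9,"n":90}}}
After op 6 (add /x/zq 87): {"h":[{"fv":34,"so":73,"u":31},{"c":95,"ob":71,"uy":53},{"mw":71,"q":18,"vk":34},{"frg":44,"g":75}],"qgt":{"b":[63,18,23,94,61],"ech":[87,98,52],"iiy":52,"o":[41,14,19]},"rbs":[[62,85,0,79],[0,11,30],{"os":17,"wd":24},[89,11,20,33,90]],"x":{"abl":[2,59,46,23,79],"rgi":{"jbb":9,"n":90},"zq":87}}
After op 7 (replace /x/abl/3 0): {"h":[{"fv":34,"so":73,"u":31},{"c":95,"ob":71,"uy":53},{"mw":71,"q":18,"vk":34},{"frg":44,"g":75}],"qgt":{"b":[63,18,23,94,61],"ech":[87,98,52],"iiy":52,"o":[41,14,19]},"rbs":[[62,85,0,79],[0,11,30],{"os":17,"wd":24},[89,11,20,33,90]],"x":{"abl":[2,59,46,0,79],"rgi":{"jbb":9,"n":90},"zq":87}}
After op 8 (add /v 47): {"h":[{"fv":34,"so":73,"u":31},{"c":95,"ob":71,"uy":53},{"mw":71,"q":18,"vk":34},{"frg":44,"g":75}],"qgt":{"b":[63,18,23,94,61],"ech":[87,98,52],"iiy":52,"o":[41,14,19]},"rbs":[[62,85,0,79],[0,11,30],{"os":17,"wd":24},[89,11,20,33,90]],"v":47,"x":{"abl":[2,59,46,0,79],"rgi":{"jbb":9,"n":90},"zq":87}}

Answer: {"h":[{"fv":34,"so":73,"u":31},{"c":95,"ob":71,"uy":53},{"mw":71,"q":18,"vk":34},{"frg":44,"g":75}],"qgt":{"b":[63,18,23,94,61],"ech":[87,98,52],"iiy":52,"o":[41,14,19]},"rbs":[[62,85,0,79],[0,11,30],{"os":17,"wd":24},[89,11,20,33,90]],"v":47,"x":{"abl":[2,59,46,0,79],"rgi":{"jbb":9,"n":90},"zq":87}}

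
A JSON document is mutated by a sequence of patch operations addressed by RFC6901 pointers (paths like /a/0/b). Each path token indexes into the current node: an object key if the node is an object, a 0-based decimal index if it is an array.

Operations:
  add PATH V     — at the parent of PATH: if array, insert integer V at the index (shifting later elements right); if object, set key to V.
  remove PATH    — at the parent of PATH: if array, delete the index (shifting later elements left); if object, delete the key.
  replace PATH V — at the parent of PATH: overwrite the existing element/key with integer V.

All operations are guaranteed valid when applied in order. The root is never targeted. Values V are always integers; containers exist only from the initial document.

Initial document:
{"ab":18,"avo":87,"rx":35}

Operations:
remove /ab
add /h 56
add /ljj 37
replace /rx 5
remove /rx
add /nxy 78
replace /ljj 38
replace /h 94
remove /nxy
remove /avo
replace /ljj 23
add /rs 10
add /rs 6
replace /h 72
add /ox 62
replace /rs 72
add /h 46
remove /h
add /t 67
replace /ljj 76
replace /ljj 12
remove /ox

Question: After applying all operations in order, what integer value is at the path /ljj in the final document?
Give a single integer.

After op 1 (remove /ab): {"avo":87,"rx":35}
After op 2 (add /h 56): {"avo":87,"h":56,"rx":35}
After op 3 (add /ljj 37): {"avo":87,"h":56,"ljj":37,"rx":35}
After op 4 (replace /rx 5): {"avo":87,"h":56,"ljj":37,"rx":5}
After op 5 (remove /rx): {"avo":87,"h":56,"ljj":37}
After op 6 (add /nxy 78): {"avo":87,"h":56,"ljj":37,"nxy":78}
After op 7 (replace /ljj 38): {"avo":87,"h":56,"ljj":38,"nxy":78}
After op 8 (replace /h 94): {"avo":87,"h":94,"ljj":38,"nxy":78}
After op 9 (remove /nxy): {"avo":87,"h":94,"ljj":38}
After op 10 (remove /avo): {"h":94,"ljj":38}
After op 11 (replace /ljj 23): {"h":94,"ljj":23}
After op 12 (add /rs 10): {"h":94,"ljj":23,"rs":10}
After op 13 (add /rs 6): {"h":94,"ljj":23,"rs":6}
After op 14 (replace /h 72): {"h":72,"ljj":23,"rs":6}
After op 15 (add /ox 62): {"h":72,"ljj":23,"ox":62,"rs":6}
After op 16 (replace /rs 72): {"h":72,"ljj":23,"ox":62,"rs":72}
After op 17 (add /h 46): {"h":46,"ljj":23,"ox":62,"rs":72}
After op 18 (remove /h): {"ljj":23,"ox":62,"rs":72}
After op 19 (add /t 67): {"ljj":23,"ox":62,"rs":72,"t":67}
After op 20 (replace /ljj 76): {"ljj":76,"ox":62,"rs":72,"t":67}
After op 21 (replace /ljj 12): {"ljj":12,"ox":62,"rs":72,"t":67}
After op 22 (remove /ox): {"ljj":12,"rs":72,"t":67}
Value at /ljj: 12

Answer: 12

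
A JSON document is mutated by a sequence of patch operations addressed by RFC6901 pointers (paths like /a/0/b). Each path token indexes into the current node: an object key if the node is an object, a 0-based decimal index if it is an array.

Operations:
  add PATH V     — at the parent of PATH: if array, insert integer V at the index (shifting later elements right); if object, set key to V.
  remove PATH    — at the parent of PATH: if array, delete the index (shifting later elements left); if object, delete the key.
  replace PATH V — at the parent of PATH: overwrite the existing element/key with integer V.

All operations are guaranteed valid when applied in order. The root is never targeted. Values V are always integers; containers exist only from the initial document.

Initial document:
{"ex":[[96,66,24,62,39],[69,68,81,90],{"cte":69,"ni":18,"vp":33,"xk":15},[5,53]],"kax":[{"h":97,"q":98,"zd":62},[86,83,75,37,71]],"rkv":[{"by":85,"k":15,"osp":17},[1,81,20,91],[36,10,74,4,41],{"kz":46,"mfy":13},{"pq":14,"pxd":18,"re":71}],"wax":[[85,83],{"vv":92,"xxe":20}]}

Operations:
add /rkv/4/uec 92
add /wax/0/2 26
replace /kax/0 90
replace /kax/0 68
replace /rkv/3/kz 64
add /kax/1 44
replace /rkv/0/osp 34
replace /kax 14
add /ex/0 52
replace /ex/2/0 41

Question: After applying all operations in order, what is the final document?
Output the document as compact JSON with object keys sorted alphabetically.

After op 1 (add /rkv/4/uec 92): {"ex":[[96,66,24,62,39],[69,68,81,90],{"cte":69,"ni":18,"vp":33,"xk":15},[5,53]],"kax":[{"h":97,"q":98,"zd":62},[86,83,75,37,71]],"rkv":[{"by":85,"k":15,"osp":17},[1,81,20,91],[36,10,74,4,41],{"kz":46,"mfy":13},{"pq":14,"pxd":18,"re":71,"uec":92}],"wax":[[85,83],{"vv":92,"xxe":20}]}
After op 2 (add /wax/0/2 26): {"ex":[[96,66,24,62,39],[69,68,81,90],{"cte":69,"ni":18,"vp":33,"xk":15},[5,53]],"kax":[{"h":97,"q":98,"zd":62},[86,83,75,37,71]],"rkv":[{"by":85,"k":15,"osp":17},[1,81,20,91],[36,10,74,4,41],{"kz":46,"mfy":13},{"pq":14,"pxd":18,"re":71,"uec":92}],"wax":[[85,83,26],{"vv":92,"xxe":20}]}
After op 3 (replace /kax/0 90): {"ex":[[96,66,24,62,39],[69,68,81,90],{"cte":69,"ni":18,"vp":33,"xk":15},[5,53]],"kax":[90,[86,83,75,37,71]],"rkv":[{"by":85,"k":15,"osp":17},[1,81,20,91],[36,10,74,4,41],{"kz":46,"mfy":13},{"pq":14,"pxd":18,"re":71,"uec":92}],"wax":[[85,83,26],{"vv":92,"xxe":20}]}
After op 4 (replace /kax/0 68): {"ex":[[96,66,24,62,39],[69,68,81,90],{"cte":69,"ni":18,"vp":33,"xk":15},[5,53]],"kax":[68,[86,83,75,37,71]],"rkv":[{"by":85,"k":15,"osp":17},[1,81,20,91],[36,10,74,4,41],{"kz":46,"mfy":13},{"pq":14,"pxd":18,"re":71,"uec":92}],"wax":[[85,83,26],{"vv":92,"xxe":20}]}
After op 5 (replace /rkv/3/kz 64): {"ex":[[96,66,24,62,39],[69,68,81,90],{"cte":69,"ni":18,"vp":33,"xk":15},[5,53]],"kax":[68,[86,83,75,37,71]],"rkv":[{"by":85,"k":15,"osp":17},[1,81,20,91],[36,10,74,4,41],{"kz":64,"mfy":13},{"pq":14,"pxd":18,"re":71,"uec":92}],"wax":[[85,83,26],{"vv":92,"xxe":20}]}
After op 6 (add /kax/1 44): {"ex":[[96,66,24,62,39],[69,68,81,90],{"cte":69,"ni":18,"vp":33,"xk":15},[5,53]],"kax":[68,44,[86,83,75,37,71]],"rkv":[{"by":85,"k":15,"osp":17},[1,81,20,91],[36,10,74,4,41],{"kz":64,"mfy":13},{"pq":14,"pxd":18,"re":71,"uec":92}],"wax":[[85,83,26],{"vv":92,"xxe":20}]}
After op 7 (replace /rkv/0/osp 34): {"ex":[[96,66,24,62,39],[69,68,81,90],{"cte":69,"ni":18,"vp":33,"xk":15},[5,53]],"kax":[68,44,[86,83,75,37,71]],"rkv":[{"by":85,"k":15,"osp":34},[1,81,20,91],[36,10,74,4,41],{"kz":64,"mfy":13},{"pq":14,"pxd":18,"re":71,"uec":92}],"wax":[[85,83,26],{"vv":92,"xxe":20}]}
After op 8 (replace /kax 14): {"ex":[[96,66,24,62,39],[69,68,81,90],{"cte":69,"ni":18,"vp":33,"xk":15},[5,53]],"kax":14,"rkv":[{"by":85,"k":15,"osp":34},[1,81,20,91],[36,10,74,4,41],{"kz":64,"mfy":13},{"pq":14,"pxd":18,"re":71,"uec":92}],"wax":[[85,83,26],{"vv":92,"xxe":20}]}
After op 9 (add /ex/0 52): {"ex":[52,[96,66,24,62,39],[69,68,81,90],{"cte":69,"ni":18,"vp":33,"xk":15},[5,53]],"kax":14,"rkv":[{"by":85,"k":15,"osp":34},[1,81,20,91],[36,10,74,4,41],{"kz":64,"mfy":13},{"pq":14,"pxd":18,"re":71,"uec":92}],"wax":[[85,83,26],{"vv":92,"xxe":20}]}
After op 10 (replace /ex/2/0 41): {"ex":[52,[96,66,24,62,39],[41,68,81,90],{"cte":69,"ni":18,"vp":33,"xk":15},[5,53]],"kax":14,"rkv":[{"by":85,"k":15,"osp":34},[1,81,20,91],[36,10,74,4,41],{"kz":64,"mfy":13},{"pq":14,"pxd":18,"re":71,"uec":92}],"wax":[[85,83,26],{"vv":92,"xxe":20}]}

Answer: {"ex":[52,[96,66,24,62,39],[41,68,81,90],{"cte":69,"ni":18,"vp":33,"xk":15},[5,53]],"kax":14,"rkv":[{"by":85,"k":15,"osp":34},[1,81,20,91],[36,10,74,4,41],{"kz":64,"mfy":13},{"pq":14,"pxd":18,"re":71,"uec":92}],"wax":[[85,83,26],{"vv":92,"xxe":20}]}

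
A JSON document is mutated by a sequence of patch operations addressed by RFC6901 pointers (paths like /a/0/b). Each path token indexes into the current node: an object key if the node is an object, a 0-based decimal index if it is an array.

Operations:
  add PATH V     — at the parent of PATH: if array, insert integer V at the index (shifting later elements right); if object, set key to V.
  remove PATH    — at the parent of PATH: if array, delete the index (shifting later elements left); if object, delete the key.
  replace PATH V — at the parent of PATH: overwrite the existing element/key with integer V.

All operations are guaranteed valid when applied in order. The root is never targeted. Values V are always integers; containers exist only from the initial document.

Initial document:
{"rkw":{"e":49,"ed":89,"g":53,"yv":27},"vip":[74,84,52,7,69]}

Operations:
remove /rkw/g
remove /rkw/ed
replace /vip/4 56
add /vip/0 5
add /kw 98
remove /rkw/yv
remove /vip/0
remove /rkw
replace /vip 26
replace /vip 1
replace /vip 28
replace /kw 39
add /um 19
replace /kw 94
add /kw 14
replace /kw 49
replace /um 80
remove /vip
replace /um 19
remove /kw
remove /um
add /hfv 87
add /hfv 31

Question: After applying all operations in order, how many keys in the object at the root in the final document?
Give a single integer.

After op 1 (remove /rkw/g): {"rkw":{"e":49,"ed":89,"yv":27},"vip":[74,84,52,7,69]}
After op 2 (remove /rkw/ed): {"rkw":{"e":49,"yv":27},"vip":[74,84,52,7,69]}
After op 3 (replace /vip/4 56): {"rkw":{"e":49,"yv":27},"vip":[74,84,52,7,56]}
After op 4 (add /vip/0 5): {"rkw":{"e":49,"yv":27},"vip":[5,74,84,52,7,56]}
After op 5 (add /kw 98): {"kw":98,"rkw":{"e":49,"yv":27},"vip":[5,74,84,52,7,56]}
After op 6 (remove /rkw/yv): {"kw":98,"rkw":{"e":49},"vip":[5,74,84,52,7,56]}
After op 7 (remove /vip/0): {"kw":98,"rkw":{"e":49},"vip":[74,84,52,7,56]}
After op 8 (remove /rkw): {"kw":98,"vip":[74,84,52,7,56]}
After op 9 (replace /vip 26): {"kw":98,"vip":26}
After op 10 (replace /vip 1): {"kw":98,"vip":1}
After op 11 (replace /vip 28): {"kw":98,"vip":28}
After op 12 (replace /kw 39): {"kw":39,"vip":28}
After op 13 (add /um 19): {"kw":39,"um":19,"vip":28}
After op 14 (replace /kw 94): {"kw":94,"um":19,"vip":28}
After op 15 (add /kw 14): {"kw":14,"um":19,"vip":28}
After op 16 (replace /kw 49): {"kw":49,"um":19,"vip":28}
After op 17 (replace /um 80): {"kw":49,"um":80,"vip":28}
After op 18 (remove /vip): {"kw":49,"um":80}
After op 19 (replace /um 19): {"kw":49,"um":19}
After op 20 (remove /kw): {"um":19}
After op 21 (remove /um): {}
After op 22 (add /hfv 87): {"hfv":87}
After op 23 (add /hfv 31): {"hfv":31}
Size at the root: 1

Answer: 1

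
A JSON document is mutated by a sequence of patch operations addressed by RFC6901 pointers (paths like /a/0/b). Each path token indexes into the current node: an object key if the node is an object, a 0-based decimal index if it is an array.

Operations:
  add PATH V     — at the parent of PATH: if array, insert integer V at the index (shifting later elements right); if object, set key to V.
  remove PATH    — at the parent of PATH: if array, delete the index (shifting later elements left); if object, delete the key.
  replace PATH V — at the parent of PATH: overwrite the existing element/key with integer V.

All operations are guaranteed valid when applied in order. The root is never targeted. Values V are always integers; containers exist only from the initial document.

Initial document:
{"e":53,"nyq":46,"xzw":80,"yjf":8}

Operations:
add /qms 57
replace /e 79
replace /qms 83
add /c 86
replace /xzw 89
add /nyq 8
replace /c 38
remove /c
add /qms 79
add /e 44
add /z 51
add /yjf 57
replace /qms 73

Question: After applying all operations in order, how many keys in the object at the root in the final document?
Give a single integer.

Answer: 6

Derivation:
After op 1 (add /qms 57): {"e":53,"nyq":46,"qms":57,"xzw":80,"yjf":8}
After op 2 (replace /e 79): {"e":79,"nyq":46,"qms":57,"xzw":80,"yjf":8}
After op 3 (replace /qms 83): {"e":79,"nyq":46,"qms":83,"xzw":80,"yjf":8}
After op 4 (add /c 86): {"c":86,"e":79,"nyq":46,"qms":83,"xzw":80,"yjf":8}
After op 5 (replace /xzw 89): {"c":86,"e":79,"nyq":46,"qms":83,"xzw":89,"yjf":8}
After op 6 (add /nyq 8): {"c":86,"e":79,"nyq":8,"qms":83,"xzw":89,"yjf":8}
After op 7 (replace /c 38): {"c":38,"e":79,"nyq":8,"qms":83,"xzw":89,"yjf":8}
After op 8 (remove /c): {"e":79,"nyq":8,"qms":83,"xzw":89,"yjf":8}
After op 9 (add /qms 79): {"e":79,"nyq":8,"qms":79,"xzw":89,"yjf":8}
After op 10 (add /e 44): {"e":44,"nyq":8,"qms":79,"xzw":89,"yjf":8}
After op 11 (add /z 51): {"e":44,"nyq":8,"qms":79,"xzw":89,"yjf":8,"z":51}
After op 12 (add /yjf 57): {"e":44,"nyq":8,"qms":79,"xzw":89,"yjf":57,"z":51}
After op 13 (replace /qms 73): {"e":44,"nyq":8,"qms":73,"xzw":89,"yjf":57,"z":51}
Size at the root: 6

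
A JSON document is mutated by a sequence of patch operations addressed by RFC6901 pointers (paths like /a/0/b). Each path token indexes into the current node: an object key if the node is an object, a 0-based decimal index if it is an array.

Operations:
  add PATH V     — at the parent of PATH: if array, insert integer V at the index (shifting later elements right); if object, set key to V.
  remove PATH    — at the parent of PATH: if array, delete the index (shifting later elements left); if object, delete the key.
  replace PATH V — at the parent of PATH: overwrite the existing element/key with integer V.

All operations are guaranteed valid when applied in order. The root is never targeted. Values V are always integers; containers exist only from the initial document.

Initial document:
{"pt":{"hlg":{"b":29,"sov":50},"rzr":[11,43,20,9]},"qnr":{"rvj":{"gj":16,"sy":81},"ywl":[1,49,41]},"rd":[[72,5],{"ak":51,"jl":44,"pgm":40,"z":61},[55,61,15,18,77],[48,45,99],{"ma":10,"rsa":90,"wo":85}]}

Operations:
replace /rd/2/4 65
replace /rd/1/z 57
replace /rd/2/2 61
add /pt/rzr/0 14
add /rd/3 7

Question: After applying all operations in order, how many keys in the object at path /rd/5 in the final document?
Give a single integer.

After op 1 (replace /rd/2/4 65): {"pt":{"hlg":{"b":29,"sov":50},"rzr":[11,43,20,9]},"qnr":{"rvj":{"gj":16,"sy":81},"ywl":[1,49,41]},"rd":[[72,5],{"ak":51,"jl":44,"pgm":40,"z":61},[55,61,15,18,65],[48,45,99],{"ma":10,"rsa":90,"wo":85}]}
After op 2 (replace /rd/1/z 57): {"pt":{"hlg":{"b":29,"sov":50},"rzr":[11,43,20,9]},"qnr":{"rvj":{"gj":16,"sy":81},"ywl":[1,49,41]},"rd":[[72,5],{"ak":51,"jl":44,"pgm":40,"z":57},[55,61,15,18,65],[48,45,99],{"ma":10,"rsa":90,"wo":85}]}
After op 3 (replace /rd/2/2 61): {"pt":{"hlg":{"b":29,"sov":50},"rzr":[11,43,20,9]},"qnr":{"rvj":{"gj":16,"sy":81},"ywl":[1,49,41]},"rd":[[72,5],{"ak":51,"jl":44,"pgm":40,"z":57},[55,61,61,18,65],[48,45,99],{"ma":10,"rsa":90,"wo":85}]}
After op 4 (add /pt/rzr/0 14): {"pt":{"hlg":{"b":29,"sov":50},"rzr":[14,11,43,20,9]},"qnr":{"rvj":{"gj":16,"sy":81},"ywl":[1,49,41]},"rd":[[72,5],{"ak":51,"jl":44,"pgm":40,"z":57},[55,61,61,18,65],[48,45,99],{"ma":10,"rsa":90,"wo":85}]}
After op 5 (add /rd/3 7): {"pt":{"hlg":{"b":29,"sov":50},"rzr":[14,11,43,20,9]},"qnr":{"rvj":{"gj":16,"sy":81},"ywl":[1,49,41]},"rd":[[72,5],{"ak":51,"jl":44,"pgm":40,"z":57},[55,61,61,18,65],7,[48,45,99],{"ma":10,"rsa":90,"wo":85}]}
Size at path /rd/5: 3

Answer: 3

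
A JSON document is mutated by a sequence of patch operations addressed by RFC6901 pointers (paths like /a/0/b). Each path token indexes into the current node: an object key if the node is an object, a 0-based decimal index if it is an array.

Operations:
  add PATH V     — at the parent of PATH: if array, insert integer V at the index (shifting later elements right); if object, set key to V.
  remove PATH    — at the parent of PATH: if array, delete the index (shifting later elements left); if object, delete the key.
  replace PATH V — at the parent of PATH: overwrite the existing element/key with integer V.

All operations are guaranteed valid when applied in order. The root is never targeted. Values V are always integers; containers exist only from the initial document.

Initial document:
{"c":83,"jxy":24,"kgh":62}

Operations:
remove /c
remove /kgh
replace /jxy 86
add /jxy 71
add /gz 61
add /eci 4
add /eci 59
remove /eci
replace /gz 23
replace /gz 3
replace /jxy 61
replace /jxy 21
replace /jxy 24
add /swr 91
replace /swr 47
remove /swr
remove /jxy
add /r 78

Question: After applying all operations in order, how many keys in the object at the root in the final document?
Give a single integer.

After op 1 (remove /c): {"jxy":24,"kgh":62}
After op 2 (remove /kgh): {"jxy":24}
After op 3 (replace /jxy 86): {"jxy":86}
After op 4 (add /jxy 71): {"jxy":71}
After op 5 (add /gz 61): {"gz":61,"jxy":71}
After op 6 (add /eci 4): {"eci":4,"gz":61,"jxy":71}
After op 7 (add /eci 59): {"eci":59,"gz":61,"jxy":71}
After op 8 (remove /eci): {"gz":61,"jxy":71}
After op 9 (replace /gz 23): {"gz":23,"jxy":71}
After op 10 (replace /gz 3): {"gz":3,"jxy":71}
After op 11 (replace /jxy 61): {"gz":3,"jxy":61}
After op 12 (replace /jxy 21): {"gz":3,"jxy":21}
After op 13 (replace /jxy 24): {"gz":3,"jxy":24}
After op 14 (add /swr 91): {"gz":3,"jxy":24,"swr":91}
After op 15 (replace /swr 47): {"gz":3,"jxy":24,"swr":47}
After op 16 (remove /swr): {"gz":3,"jxy":24}
After op 17 (remove /jxy): {"gz":3}
After op 18 (add /r 78): {"gz":3,"r":78}
Size at the root: 2

Answer: 2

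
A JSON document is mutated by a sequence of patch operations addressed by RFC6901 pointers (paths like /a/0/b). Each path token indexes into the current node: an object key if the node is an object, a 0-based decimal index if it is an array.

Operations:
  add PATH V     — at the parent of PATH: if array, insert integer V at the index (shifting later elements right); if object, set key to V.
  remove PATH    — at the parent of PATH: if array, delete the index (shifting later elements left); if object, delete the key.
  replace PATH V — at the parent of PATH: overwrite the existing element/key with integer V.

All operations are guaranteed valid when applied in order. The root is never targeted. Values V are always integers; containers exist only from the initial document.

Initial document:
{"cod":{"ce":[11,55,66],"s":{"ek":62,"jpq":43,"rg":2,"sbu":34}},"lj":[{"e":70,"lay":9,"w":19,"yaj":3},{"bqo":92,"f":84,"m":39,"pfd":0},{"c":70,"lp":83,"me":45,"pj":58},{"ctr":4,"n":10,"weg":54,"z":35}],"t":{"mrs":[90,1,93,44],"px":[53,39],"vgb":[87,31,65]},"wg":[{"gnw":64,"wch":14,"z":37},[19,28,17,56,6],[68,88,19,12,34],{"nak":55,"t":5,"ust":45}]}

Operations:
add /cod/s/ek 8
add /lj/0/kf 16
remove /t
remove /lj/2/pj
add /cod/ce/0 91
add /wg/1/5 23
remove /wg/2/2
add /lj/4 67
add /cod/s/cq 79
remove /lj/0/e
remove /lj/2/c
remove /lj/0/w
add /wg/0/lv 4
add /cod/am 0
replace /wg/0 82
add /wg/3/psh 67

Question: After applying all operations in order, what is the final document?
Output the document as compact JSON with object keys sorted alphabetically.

Answer: {"cod":{"am":0,"ce":[91,11,55,66],"s":{"cq":79,"ek":8,"jpq":43,"rg":2,"sbu":34}},"lj":[{"kf":16,"lay":9,"yaj":3},{"bqo":92,"f":84,"m":39,"pfd":0},{"lp":83,"me":45},{"ctr":4,"n":10,"weg":54,"z":35},67],"wg":[82,[19,28,17,56,6,23],[68,88,12,34],{"nak":55,"psh":67,"t":5,"ust":45}]}

Derivation:
After op 1 (add /cod/s/ek 8): {"cod":{"ce":[11,55,66],"s":{"ek":8,"jpq":43,"rg":2,"sbu":34}},"lj":[{"e":70,"lay":9,"w":19,"yaj":3},{"bqo":92,"f":84,"m":39,"pfd":0},{"c":70,"lp":83,"me":45,"pj":58},{"ctr":4,"n":10,"weg":54,"z":35}],"t":{"mrs":[90,1,93,44],"px":[53,39],"vgb":[87,31,65]},"wg":[{"gnw":64,"wch":14,"z":37},[19,28,17,56,6],[68,88,19,12,34],{"nak":55,"t":5,"ust":45}]}
After op 2 (add /lj/0/kf 16): {"cod":{"ce":[11,55,66],"s":{"ek":8,"jpq":43,"rg":2,"sbu":34}},"lj":[{"e":70,"kf":16,"lay":9,"w":19,"yaj":3},{"bqo":92,"f":84,"m":39,"pfd":0},{"c":70,"lp":83,"me":45,"pj":58},{"ctr":4,"n":10,"weg":54,"z":35}],"t":{"mrs":[90,1,93,44],"px":[53,39],"vgb":[87,31,65]},"wg":[{"gnw":64,"wch":14,"z":37},[19,28,17,56,6],[68,88,19,12,34],{"nak":55,"t":5,"ust":45}]}
After op 3 (remove /t): {"cod":{"ce":[11,55,66],"s":{"ek":8,"jpq":43,"rg":2,"sbu":34}},"lj":[{"e":70,"kf":16,"lay":9,"w":19,"yaj":3},{"bqo":92,"f":84,"m":39,"pfd":0},{"c":70,"lp":83,"me":45,"pj":58},{"ctr":4,"n":10,"weg":54,"z":35}],"wg":[{"gnw":64,"wch":14,"z":37},[19,28,17,56,6],[68,88,19,12,34],{"nak":55,"t":5,"ust":45}]}
After op 4 (remove /lj/2/pj): {"cod":{"ce":[11,55,66],"s":{"ek":8,"jpq":43,"rg":2,"sbu":34}},"lj":[{"e":70,"kf":16,"lay":9,"w":19,"yaj":3},{"bqo":92,"f":84,"m":39,"pfd":0},{"c":70,"lp":83,"me":45},{"ctr":4,"n":10,"weg":54,"z":35}],"wg":[{"gnw":64,"wch":14,"z":37},[19,28,17,56,6],[68,88,19,12,34],{"nak":55,"t":5,"ust":45}]}
After op 5 (add /cod/ce/0 91): {"cod":{"ce":[91,11,55,66],"s":{"ek":8,"jpq":43,"rg":2,"sbu":34}},"lj":[{"e":70,"kf":16,"lay":9,"w":19,"yaj":3},{"bqo":92,"f":84,"m":39,"pfd":0},{"c":70,"lp":83,"me":45},{"ctr":4,"n":10,"weg":54,"z":35}],"wg":[{"gnw":64,"wch":14,"z":37},[19,28,17,56,6],[68,88,19,12,34],{"nak":55,"t":5,"ust":45}]}
After op 6 (add /wg/1/5 23): {"cod":{"ce":[91,11,55,66],"s":{"ek":8,"jpq":43,"rg":2,"sbu":34}},"lj":[{"e":70,"kf":16,"lay":9,"w":19,"yaj":3},{"bqo":92,"f":84,"m":39,"pfd":0},{"c":70,"lp":83,"me":45},{"ctr":4,"n":10,"weg":54,"z":35}],"wg":[{"gnw":64,"wch":14,"z":37},[19,28,17,56,6,23],[68,88,19,12,34],{"nak":55,"t":5,"ust":45}]}
After op 7 (remove /wg/2/2): {"cod":{"ce":[91,11,55,66],"s":{"ek":8,"jpq":43,"rg":2,"sbu":34}},"lj":[{"e":70,"kf":16,"lay":9,"w":19,"yaj":3},{"bqo":92,"f":84,"m":39,"pfd":0},{"c":70,"lp":83,"me":45},{"ctr":4,"n":10,"weg":54,"z":35}],"wg":[{"gnw":64,"wch":14,"z":37},[19,28,17,56,6,23],[68,88,12,34],{"nak":55,"t":5,"ust":45}]}
After op 8 (add /lj/4 67): {"cod":{"ce":[91,11,55,66],"s":{"ek":8,"jpq":43,"rg":2,"sbu":34}},"lj":[{"e":70,"kf":16,"lay":9,"w":19,"yaj":3},{"bqo":92,"f":84,"m":39,"pfd":0},{"c":70,"lp":83,"me":45},{"ctr":4,"n":10,"weg":54,"z":35},67],"wg":[{"gnw":64,"wch":14,"z":37},[19,28,17,56,6,23],[68,88,12,34],{"nak":55,"t":5,"ust":45}]}
After op 9 (add /cod/s/cq 79): {"cod":{"ce":[91,11,55,66],"s":{"cq":79,"ek":8,"jpq":43,"rg":2,"sbu":34}},"lj":[{"e":70,"kf":16,"lay":9,"w":19,"yaj":3},{"bqo":92,"f":84,"m":39,"pfd":0},{"c":70,"lp":83,"me":45},{"ctr":4,"n":10,"weg":54,"z":35},67],"wg":[{"gnw":64,"wch":14,"z":37},[19,28,17,56,6,23],[68,88,12,34],{"nak":55,"t":5,"ust":45}]}
After op 10 (remove /lj/0/e): {"cod":{"ce":[91,11,55,66],"s":{"cq":79,"ek":8,"jpq":43,"rg":2,"sbu":34}},"lj":[{"kf":16,"lay":9,"w":19,"yaj":3},{"bqo":92,"f":84,"m":39,"pfd":0},{"c":70,"lp":83,"me":45},{"ctr":4,"n":10,"weg":54,"z":35},67],"wg":[{"gnw":64,"wch":14,"z":37},[19,28,17,56,6,23],[68,88,12,34],{"nak":55,"t":5,"ust":45}]}
After op 11 (remove /lj/2/c): {"cod":{"ce":[91,11,55,66],"s":{"cq":79,"ek":8,"jpq":43,"rg":2,"sbu":34}},"lj":[{"kf":16,"lay":9,"w":19,"yaj":3},{"bqo":92,"f":84,"m":39,"pfd":0},{"lp":83,"me":45},{"ctr":4,"n":10,"weg":54,"z":35},67],"wg":[{"gnw":64,"wch":14,"z":37},[19,28,17,56,6,23],[68,88,12,34],{"nak":55,"t":5,"ust":45}]}
After op 12 (remove /lj/0/w): {"cod":{"ce":[91,11,55,66],"s":{"cq":79,"ek":8,"jpq":43,"rg":2,"sbu":34}},"lj":[{"kf":16,"lay":9,"yaj":3},{"bqo":92,"f":84,"m":39,"pfd":0},{"lp":83,"me":45},{"ctr":4,"n":10,"weg":54,"z":35},67],"wg":[{"gnw":64,"wch":14,"z":37},[19,28,17,56,6,23],[68,88,12,34],{"nak":55,"t":5,"ust":45}]}
After op 13 (add /wg/0/lv 4): {"cod":{"ce":[91,11,55,66],"s":{"cq":79,"ek":8,"jpq":43,"rg":2,"sbu":34}},"lj":[{"kf":16,"lay":9,"yaj":3},{"bqo":92,"f":84,"m":39,"pfd":0},{"lp":83,"me":45},{"ctr":4,"n":10,"weg":54,"z":35},67],"wg":[{"gnw":64,"lv":4,"wch":14,"z":37},[19,28,17,56,6,23],[68,88,12,34],{"nak":55,"t":5,"ust":45}]}
After op 14 (add /cod/am 0): {"cod":{"am":0,"ce":[91,11,55,66],"s":{"cq":79,"ek":8,"jpq":43,"rg":2,"sbu":34}},"lj":[{"kf":16,"lay":9,"yaj":3},{"bqo":92,"f":84,"m":39,"pfd":0},{"lp":83,"me":45},{"ctr":4,"n":10,"weg":54,"z":35},67],"wg":[{"gnw":64,"lv":4,"wch":14,"z":37},[19,28,17,56,6,23],[68,88,12,34],{"nak":55,"t":5,"ust":45}]}
After op 15 (replace /wg/0 82): {"cod":{"am":0,"ce":[91,11,55,66],"s":{"cq":79,"ek":8,"jpq":43,"rg":2,"sbu":34}},"lj":[{"kf":16,"lay":9,"yaj":3},{"bqo":92,"f":84,"m":39,"pfd":0},{"lp":83,"me":45},{"ctr":4,"n":10,"weg":54,"z":35},67],"wg":[82,[19,28,17,56,6,23],[68,88,12,34],{"nak":55,"t":5,"ust":45}]}
After op 16 (add /wg/3/psh 67): {"cod":{"am":0,"ce":[91,11,55,66],"s":{"cq":79,"ek":8,"jpq":43,"rg":2,"sbu":34}},"lj":[{"kf":16,"lay":9,"yaj":3},{"bqo":92,"f":84,"m":39,"pfd":0},{"lp":83,"me":45},{"ctr":4,"n":10,"weg":54,"z":35},67],"wg":[82,[19,28,17,56,6,23],[68,88,12,34],{"nak":55,"psh":67,"t":5,"ust":45}]}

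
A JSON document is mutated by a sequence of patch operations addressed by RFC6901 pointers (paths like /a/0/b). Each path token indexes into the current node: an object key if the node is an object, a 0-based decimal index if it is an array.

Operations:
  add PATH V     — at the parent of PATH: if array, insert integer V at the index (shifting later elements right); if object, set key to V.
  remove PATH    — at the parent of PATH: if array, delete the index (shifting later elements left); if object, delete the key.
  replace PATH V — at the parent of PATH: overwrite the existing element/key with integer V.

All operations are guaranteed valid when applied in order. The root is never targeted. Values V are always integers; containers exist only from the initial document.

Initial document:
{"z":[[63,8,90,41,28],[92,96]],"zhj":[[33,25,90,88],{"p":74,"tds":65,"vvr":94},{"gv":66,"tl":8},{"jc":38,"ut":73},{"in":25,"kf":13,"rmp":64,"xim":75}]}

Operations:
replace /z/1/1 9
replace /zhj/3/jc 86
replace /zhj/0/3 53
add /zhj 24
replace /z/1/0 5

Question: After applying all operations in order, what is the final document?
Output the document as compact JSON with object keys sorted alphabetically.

Answer: {"z":[[63,8,90,41,28],[5,9]],"zhj":24}

Derivation:
After op 1 (replace /z/1/1 9): {"z":[[63,8,90,41,28],[92,9]],"zhj":[[33,25,90,88],{"p":74,"tds":65,"vvr":94},{"gv":66,"tl":8},{"jc":38,"ut":73},{"in":25,"kf":13,"rmp":64,"xim":75}]}
After op 2 (replace /zhj/3/jc 86): {"z":[[63,8,90,41,28],[92,9]],"zhj":[[33,25,90,88],{"p":74,"tds":65,"vvr":94},{"gv":66,"tl":8},{"jc":86,"ut":73},{"in":25,"kf":13,"rmp":64,"xim":75}]}
After op 3 (replace /zhj/0/3 53): {"z":[[63,8,90,41,28],[92,9]],"zhj":[[33,25,90,53],{"p":74,"tds":65,"vvr":94},{"gv":66,"tl":8},{"jc":86,"ut":73},{"in":25,"kf":13,"rmp":64,"xim":75}]}
After op 4 (add /zhj 24): {"z":[[63,8,90,41,28],[92,9]],"zhj":24}
After op 5 (replace /z/1/0 5): {"z":[[63,8,90,41,28],[5,9]],"zhj":24}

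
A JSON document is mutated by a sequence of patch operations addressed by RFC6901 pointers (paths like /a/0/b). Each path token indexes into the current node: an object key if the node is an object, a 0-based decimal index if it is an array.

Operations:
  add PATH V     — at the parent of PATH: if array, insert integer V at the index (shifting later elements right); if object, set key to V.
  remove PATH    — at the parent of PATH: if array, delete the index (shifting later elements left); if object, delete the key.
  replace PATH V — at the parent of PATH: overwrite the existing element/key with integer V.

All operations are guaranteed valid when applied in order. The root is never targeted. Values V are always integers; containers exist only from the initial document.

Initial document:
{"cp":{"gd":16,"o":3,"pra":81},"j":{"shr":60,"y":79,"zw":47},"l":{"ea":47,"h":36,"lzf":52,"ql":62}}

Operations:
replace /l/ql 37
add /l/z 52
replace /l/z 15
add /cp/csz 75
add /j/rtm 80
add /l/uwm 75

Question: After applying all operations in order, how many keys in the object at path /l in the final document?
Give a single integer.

Answer: 6

Derivation:
After op 1 (replace /l/ql 37): {"cp":{"gd":16,"o":3,"pra":81},"j":{"shr":60,"y":79,"zw":47},"l":{"ea":47,"h":36,"lzf":52,"ql":37}}
After op 2 (add /l/z 52): {"cp":{"gd":16,"o":3,"pra":81},"j":{"shr":60,"y":79,"zw":47},"l":{"ea":47,"h":36,"lzf":52,"ql":37,"z":52}}
After op 3 (replace /l/z 15): {"cp":{"gd":16,"o":3,"pra":81},"j":{"shr":60,"y":79,"zw":47},"l":{"ea":47,"h":36,"lzf":52,"ql":37,"z":15}}
After op 4 (add /cp/csz 75): {"cp":{"csz":75,"gd":16,"o":3,"pra":81},"j":{"shr":60,"y":79,"zw":47},"l":{"ea":47,"h":36,"lzf":52,"ql":37,"z":15}}
After op 5 (add /j/rtm 80): {"cp":{"csz":75,"gd":16,"o":3,"pra":81},"j":{"rtm":80,"shr":60,"y":79,"zw":47},"l":{"ea":47,"h":36,"lzf":52,"ql":37,"z":15}}
After op 6 (add /l/uwm 75): {"cp":{"csz":75,"gd":16,"o":3,"pra":81},"j":{"rtm":80,"shr":60,"y":79,"zw":47},"l":{"ea":47,"h":36,"lzf":52,"ql":37,"uwm":75,"z":15}}
Size at path /l: 6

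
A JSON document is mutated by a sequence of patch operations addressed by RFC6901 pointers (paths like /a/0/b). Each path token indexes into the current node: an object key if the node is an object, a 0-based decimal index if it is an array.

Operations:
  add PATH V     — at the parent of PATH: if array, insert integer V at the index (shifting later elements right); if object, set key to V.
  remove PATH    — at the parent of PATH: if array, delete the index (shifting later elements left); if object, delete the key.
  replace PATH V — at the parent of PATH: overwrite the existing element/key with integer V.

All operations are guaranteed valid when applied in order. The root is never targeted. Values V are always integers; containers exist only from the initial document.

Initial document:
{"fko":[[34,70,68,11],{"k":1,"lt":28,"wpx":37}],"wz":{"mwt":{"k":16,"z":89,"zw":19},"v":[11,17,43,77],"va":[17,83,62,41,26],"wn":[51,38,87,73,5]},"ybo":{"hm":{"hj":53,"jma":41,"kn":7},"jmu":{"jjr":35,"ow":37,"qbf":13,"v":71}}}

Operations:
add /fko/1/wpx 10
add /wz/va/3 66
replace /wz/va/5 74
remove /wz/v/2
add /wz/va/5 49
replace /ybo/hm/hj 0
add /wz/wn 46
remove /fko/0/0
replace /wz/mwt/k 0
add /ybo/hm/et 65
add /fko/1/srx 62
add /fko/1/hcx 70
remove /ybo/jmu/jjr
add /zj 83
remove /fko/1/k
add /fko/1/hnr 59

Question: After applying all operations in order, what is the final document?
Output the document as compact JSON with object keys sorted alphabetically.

After op 1 (add /fko/1/wpx 10): {"fko":[[34,70,68,11],{"k":1,"lt":28,"wpx":10}],"wz":{"mwt":{"k":16,"z":89,"zw":19},"v":[11,17,43,77],"va":[17,83,62,41,26],"wn":[51,38,87,73,5]},"ybo":{"hm":{"hj":53,"jma":41,"kn":7},"jmu":{"jjr":35,"ow":37,"qbf":13,"v":71}}}
After op 2 (add /wz/va/3 66): {"fko":[[34,70,68,11],{"k":1,"lt":28,"wpx":10}],"wz":{"mwt":{"k":16,"z":89,"zw":19},"v":[11,17,43,77],"va":[17,83,62,66,41,26],"wn":[51,38,87,73,5]},"ybo":{"hm":{"hj":53,"jma":41,"kn":7},"jmu":{"jjr":35,"ow":37,"qbf":13,"v":71}}}
After op 3 (replace /wz/va/5 74): {"fko":[[34,70,68,11],{"k":1,"lt":28,"wpx":10}],"wz":{"mwt":{"k":16,"z":89,"zw":19},"v":[11,17,43,77],"va":[17,83,62,66,41,74],"wn":[51,38,87,73,5]},"ybo":{"hm":{"hj":53,"jma":41,"kn":7},"jmu":{"jjr":35,"ow":37,"qbf":13,"v":71}}}
After op 4 (remove /wz/v/2): {"fko":[[34,70,68,11],{"k":1,"lt":28,"wpx":10}],"wz":{"mwt":{"k":16,"z":89,"zw":19},"v":[11,17,77],"va":[17,83,62,66,41,74],"wn":[51,38,87,73,5]},"ybo":{"hm":{"hj":53,"jma":41,"kn":7},"jmu":{"jjr":35,"ow":37,"qbf":13,"v":71}}}
After op 5 (add /wz/va/5 49): {"fko":[[34,70,68,11],{"k":1,"lt":28,"wpx":10}],"wz":{"mwt":{"k":16,"z":89,"zw":19},"v":[11,17,77],"va":[17,83,62,66,41,49,74],"wn":[51,38,87,73,5]},"ybo":{"hm":{"hj":53,"jma":41,"kn":7},"jmu":{"jjr":35,"ow":37,"qbf":13,"v":71}}}
After op 6 (replace /ybo/hm/hj 0): {"fko":[[34,70,68,11],{"k":1,"lt":28,"wpx":10}],"wz":{"mwt":{"k":16,"z":89,"zw":19},"v":[11,17,77],"va":[17,83,62,66,41,49,74],"wn":[51,38,87,73,5]},"ybo":{"hm":{"hj":0,"jma":41,"kn":7},"jmu":{"jjr":35,"ow":37,"qbf":13,"v":71}}}
After op 7 (add /wz/wn 46): {"fko":[[34,70,68,11],{"k":1,"lt":28,"wpx":10}],"wz":{"mwt":{"k":16,"z":89,"zw":19},"v":[11,17,77],"va":[17,83,62,66,41,49,74],"wn":46},"ybo":{"hm":{"hj":0,"jma":41,"kn":7},"jmu":{"jjr":35,"ow":37,"qbf":13,"v":71}}}
After op 8 (remove /fko/0/0): {"fko":[[70,68,11],{"k":1,"lt":28,"wpx":10}],"wz":{"mwt":{"k":16,"z":89,"zw":19},"v":[11,17,77],"va":[17,83,62,66,41,49,74],"wn":46},"ybo":{"hm":{"hj":0,"jma":41,"kn":7},"jmu":{"jjr":35,"ow":37,"qbf":13,"v":71}}}
After op 9 (replace /wz/mwt/k 0): {"fko":[[70,68,11],{"k":1,"lt":28,"wpx":10}],"wz":{"mwt":{"k":0,"z":89,"zw":19},"v":[11,17,77],"va":[17,83,62,66,41,49,74],"wn":46},"ybo":{"hm":{"hj":0,"jma":41,"kn":7},"jmu":{"jjr":35,"ow":37,"qbf":13,"v":71}}}
After op 10 (add /ybo/hm/et 65): {"fko":[[70,68,11],{"k":1,"lt":28,"wpx":10}],"wz":{"mwt":{"k":0,"z":89,"zw":19},"v":[11,17,77],"va":[17,83,62,66,41,49,74],"wn":46},"ybo":{"hm":{"et":65,"hj":0,"jma":41,"kn":7},"jmu":{"jjr":35,"ow":37,"qbf":13,"v":71}}}
After op 11 (add /fko/1/srx 62): {"fko":[[70,68,11],{"k":1,"lt":28,"srx":62,"wpx":10}],"wz":{"mwt":{"k":0,"z":89,"zw":19},"v":[11,17,77],"va":[17,83,62,66,41,49,74],"wn":46},"ybo":{"hm":{"et":65,"hj":0,"jma":41,"kn":7},"jmu":{"jjr":35,"ow":37,"qbf":13,"v":71}}}
After op 12 (add /fko/1/hcx 70): {"fko":[[70,68,11],{"hcx":70,"k":1,"lt":28,"srx":62,"wpx":10}],"wz":{"mwt":{"k":0,"z":89,"zw":19},"v":[11,17,77],"va":[17,83,62,66,41,49,74],"wn":46},"ybo":{"hm":{"et":65,"hj":0,"jma":41,"kn":7},"jmu":{"jjr":35,"ow":37,"qbf":13,"v":71}}}
After op 13 (remove /ybo/jmu/jjr): {"fko":[[70,68,11],{"hcx":70,"k":1,"lt":28,"srx":62,"wpx":10}],"wz":{"mwt":{"k":0,"z":89,"zw":19},"v":[11,17,77],"va":[17,83,62,66,41,49,74],"wn":46},"ybo":{"hm":{"et":65,"hj":0,"jma":41,"kn":7},"jmu":{"ow":37,"qbf":13,"v":71}}}
After op 14 (add /zj 83): {"fko":[[70,68,11],{"hcx":70,"k":1,"lt":28,"srx":62,"wpx":10}],"wz":{"mwt":{"k":0,"z":89,"zw":19},"v":[11,17,77],"va":[17,83,62,66,41,49,74],"wn":46},"ybo":{"hm":{"et":65,"hj":0,"jma":41,"kn":7},"jmu":{"ow":37,"qbf":13,"v":71}},"zj":83}
After op 15 (remove /fko/1/k): {"fko":[[70,68,11],{"hcx":70,"lt":28,"srx":62,"wpx":10}],"wz":{"mwt":{"k":0,"z":89,"zw":19},"v":[11,17,77],"va":[17,83,62,66,41,49,74],"wn":46},"ybo":{"hm":{"et":65,"hj":0,"jma":41,"kn":7},"jmu":{"ow":37,"qbf":13,"v":71}},"zj":83}
After op 16 (add /fko/1/hnr 59): {"fko":[[70,68,11],{"hcx":70,"hnr":59,"lt":28,"srx":62,"wpx":10}],"wz":{"mwt":{"k":0,"z":89,"zw":19},"v":[11,17,77],"va":[17,83,62,66,41,49,74],"wn":46},"ybo":{"hm":{"et":65,"hj":0,"jma":41,"kn":7},"jmu":{"ow":37,"qbf":13,"v":71}},"zj":83}

Answer: {"fko":[[70,68,11],{"hcx":70,"hnr":59,"lt":28,"srx":62,"wpx":10}],"wz":{"mwt":{"k":0,"z":89,"zw":19},"v":[11,17,77],"va":[17,83,62,66,41,49,74],"wn":46},"ybo":{"hm":{"et":65,"hj":0,"jma":41,"kn":7},"jmu":{"ow":37,"qbf":13,"v":71}},"zj":83}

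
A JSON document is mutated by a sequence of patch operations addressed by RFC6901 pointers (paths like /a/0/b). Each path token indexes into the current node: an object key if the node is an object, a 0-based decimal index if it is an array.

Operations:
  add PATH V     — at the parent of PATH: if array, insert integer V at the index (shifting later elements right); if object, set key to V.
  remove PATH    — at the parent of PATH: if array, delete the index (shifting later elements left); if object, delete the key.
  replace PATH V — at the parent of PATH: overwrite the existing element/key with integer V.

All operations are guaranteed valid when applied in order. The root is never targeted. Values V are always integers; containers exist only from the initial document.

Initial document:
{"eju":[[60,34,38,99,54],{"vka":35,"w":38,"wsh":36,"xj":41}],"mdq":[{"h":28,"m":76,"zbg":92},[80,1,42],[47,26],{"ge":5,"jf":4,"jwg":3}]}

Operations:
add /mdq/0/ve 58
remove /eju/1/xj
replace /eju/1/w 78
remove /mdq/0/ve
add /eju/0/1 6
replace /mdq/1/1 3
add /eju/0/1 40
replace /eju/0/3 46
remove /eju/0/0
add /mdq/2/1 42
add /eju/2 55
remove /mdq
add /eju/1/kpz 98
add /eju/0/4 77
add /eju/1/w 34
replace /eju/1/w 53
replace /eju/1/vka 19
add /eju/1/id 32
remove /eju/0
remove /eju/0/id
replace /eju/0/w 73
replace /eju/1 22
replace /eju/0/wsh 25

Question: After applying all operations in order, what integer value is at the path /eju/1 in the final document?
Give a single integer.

Answer: 22

Derivation:
After op 1 (add /mdq/0/ve 58): {"eju":[[60,34,38,99,54],{"vka":35,"w":38,"wsh":36,"xj":41}],"mdq":[{"h":28,"m":76,"ve":58,"zbg":92},[80,1,42],[47,26],{"ge":5,"jf":4,"jwg":3}]}
After op 2 (remove /eju/1/xj): {"eju":[[60,34,38,99,54],{"vka":35,"w":38,"wsh":36}],"mdq":[{"h":28,"m":76,"ve":58,"zbg":92},[80,1,42],[47,26],{"ge":5,"jf":4,"jwg":3}]}
After op 3 (replace /eju/1/w 78): {"eju":[[60,34,38,99,54],{"vka":35,"w":78,"wsh":36}],"mdq":[{"h":28,"m":76,"ve":58,"zbg":92},[80,1,42],[47,26],{"ge":5,"jf":4,"jwg":3}]}
After op 4 (remove /mdq/0/ve): {"eju":[[60,34,38,99,54],{"vka":35,"w":78,"wsh":36}],"mdq":[{"h":28,"m":76,"zbg":92},[80,1,42],[47,26],{"ge":5,"jf":4,"jwg":3}]}
After op 5 (add /eju/0/1 6): {"eju":[[60,6,34,38,99,54],{"vka":35,"w":78,"wsh":36}],"mdq":[{"h":28,"m":76,"zbg":92},[80,1,42],[47,26],{"ge":5,"jf":4,"jwg":3}]}
After op 6 (replace /mdq/1/1 3): {"eju":[[60,6,34,38,99,54],{"vka":35,"w":78,"wsh":36}],"mdq":[{"h":28,"m":76,"zbg":92},[80,3,42],[47,26],{"ge":5,"jf":4,"jwg":3}]}
After op 7 (add /eju/0/1 40): {"eju":[[60,40,6,34,38,99,54],{"vka":35,"w":78,"wsh":36}],"mdq":[{"h":28,"m":76,"zbg":92},[80,3,42],[47,26],{"ge":5,"jf":4,"jwg":3}]}
After op 8 (replace /eju/0/3 46): {"eju":[[60,40,6,46,38,99,54],{"vka":35,"w":78,"wsh":36}],"mdq":[{"h":28,"m":76,"zbg":92},[80,3,42],[47,26],{"ge":5,"jf":4,"jwg":3}]}
After op 9 (remove /eju/0/0): {"eju":[[40,6,46,38,99,54],{"vka":35,"w":78,"wsh":36}],"mdq":[{"h":28,"m":76,"zbg":92},[80,3,42],[47,26],{"ge":5,"jf":4,"jwg":3}]}
After op 10 (add /mdq/2/1 42): {"eju":[[40,6,46,38,99,54],{"vka":35,"w":78,"wsh":36}],"mdq":[{"h":28,"m":76,"zbg":92},[80,3,42],[47,42,26],{"ge":5,"jf":4,"jwg":3}]}
After op 11 (add /eju/2 55): {"eju":[[40,6,46,38,99,54],{"vka":35,"w":78,"wsh":36},55],"mdq":[{"h":28,"m":76,"zbg":92},[80,3,42],[47,42,26],{"ge":5,"jf":4,"jwg":3}]}
After op 12 (remove /mdq): {"eju":[[40,6,46,38,99,54],{"vka":35,"w":78,"wsh":36},55]}
After op 13 (add /eju/1/kpz 98): {"eju":[[40,6,46,38,99,54],{"kpz":98,"vka":35,"w":78,"wsh":36},55]}
After op 14 (add /eju/0/4 77): {"eju":[[40,6,46,38,77,99,54],{"kpz":98,"vka":35,"w":78,"wsh":36},55]}
After op 15 (add /eju/1/w 34): {"eju":[[40,6,46,38,77,99,54],{"kpz":98,"vka":35,"w":34,"wsh":36},55]}
After op 16 (replace /eju/1/w 53): {"eju":[[40,6,46,38,77,99,54],{"kpz":98,"vka":35,"w":53,"wsh":36},55]}
After op 17 (replace /eju/1/vka 19): {"eju":[[40,6,46,38,77,99,54],{"kpz":98,"vka":19,"w":53,"wsh":36},55]}
After op 18 (add /eju/1/id 32): {"eju":[[40,6,46,38,77,99,54],{"id":32,"kpz":98,"vka":19,"w":53,"wsh":36},55]}
After op 19 (remove /eju/0): {"eju":[{"id":32,"kpz":98,"vka":19,"w":53,"wsh":36},55]}
After op 20 (remove /eju/0/id): {"eju":[{"kpz":98,"vka":19,"w":53,"wsh":36},55]}
After op 21 (replace /eju/0/w 73): {"eju":[{"kpz":98,"vka":19,"w":73,"wsh":36},55]}
After op 22 (replace /eju/1 22): {"eju":[{"kpz":98,"vka":19,"w":73,"wsh":36},22]}
After op 23 (replace /eju/0/wsh 25): {"eju":[{"kpz":98,"vka":19,"w":73,"wsh":25},22]}
Value at /eju/1: 22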